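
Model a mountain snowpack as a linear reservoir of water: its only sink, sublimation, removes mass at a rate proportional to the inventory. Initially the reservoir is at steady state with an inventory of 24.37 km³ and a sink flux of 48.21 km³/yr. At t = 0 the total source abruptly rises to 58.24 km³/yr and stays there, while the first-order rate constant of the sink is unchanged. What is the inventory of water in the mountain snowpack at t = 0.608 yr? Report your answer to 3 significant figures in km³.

27.9 km³

The sink rate constant is k = F₀/M₀ = 48.21/24.37 = 1.978 yr⁻¹.
Solving dM/dt = F₁ − kM with M(0) = M₀ gives M(t) = F₁/k + (M₀ − F₁/k)·e^(−kt).
F₁/k = 58.24/1.978 = 29.440 km³; kt = 1.978 × 0.608 = 1.203, e^(−kt) = 0.3004.
M(0.608) = 29.440 + (24.37 − 29.440) × 0.3004 = 29.440 − 1.523 = 27.917 km³.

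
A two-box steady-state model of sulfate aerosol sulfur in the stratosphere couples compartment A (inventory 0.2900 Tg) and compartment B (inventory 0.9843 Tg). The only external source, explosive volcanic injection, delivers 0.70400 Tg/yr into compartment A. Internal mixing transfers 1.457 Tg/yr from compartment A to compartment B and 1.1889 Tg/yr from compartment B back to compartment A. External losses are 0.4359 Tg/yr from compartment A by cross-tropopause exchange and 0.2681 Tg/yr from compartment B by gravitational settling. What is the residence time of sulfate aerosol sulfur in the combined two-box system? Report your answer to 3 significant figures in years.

For the system as a whole, the A↔B exchange is internal and contributes nothing to the throughput; only the external sinks remove mass.
M_total = 0.2900 + 0.9843 = 1.2743 Tg.
ΣF_external_out = 0.4359 + 0.2681 = 0.70400 Tg/yr.
τ = M_total / ΣF_ext = 1.2743 / 0.70400 = 1.810 yr.

1.81 yr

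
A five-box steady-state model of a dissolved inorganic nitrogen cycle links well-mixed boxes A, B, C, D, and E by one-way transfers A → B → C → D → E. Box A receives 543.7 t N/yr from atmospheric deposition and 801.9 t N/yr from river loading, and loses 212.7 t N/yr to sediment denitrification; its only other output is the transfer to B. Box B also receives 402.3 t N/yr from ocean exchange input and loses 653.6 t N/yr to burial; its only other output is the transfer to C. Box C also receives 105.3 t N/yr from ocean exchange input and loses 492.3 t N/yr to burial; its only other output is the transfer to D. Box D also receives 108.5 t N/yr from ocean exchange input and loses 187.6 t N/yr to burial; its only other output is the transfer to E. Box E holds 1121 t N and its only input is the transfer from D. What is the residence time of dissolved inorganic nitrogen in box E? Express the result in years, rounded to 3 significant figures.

Box A: F(A→B) = (543.7 + 801.9) − 212.7 = 1132.9 t N/yr.
Box B: F(B→C) = (1132.9 + 402.3) − 653.6 = 881.60 t N/yr.
Box C: F(C→D) = (881.60 + 105.3) − 492.3 = 494.60 t N/yr.
Box D: F(D→E) = (494.60 + 108.5) − 187.6 = 415.50 t N/yr.
Box E throughput = its input = 415.50 t N/yr; τ = 1121 / 415.50 = 2.698 yr.

2.70 yr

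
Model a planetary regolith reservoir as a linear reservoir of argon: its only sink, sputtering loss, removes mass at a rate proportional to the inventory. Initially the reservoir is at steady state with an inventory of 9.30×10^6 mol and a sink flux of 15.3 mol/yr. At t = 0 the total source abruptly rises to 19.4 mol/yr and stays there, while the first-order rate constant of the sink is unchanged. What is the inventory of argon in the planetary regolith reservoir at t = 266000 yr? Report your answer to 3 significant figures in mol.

1.02×10^7 mol

τ = M₀/F₀ = 9.30×10^6/15.3 = 607800 yr; rate constant k = 1/τ.
New steady state M_∞ = F₁/k = F₁·τ = 19.4 × 607800 = 1.1792×10^7 mol.
M(t) = M_∞ + (M₀ − M_∞)·e^(−t/τ); t/τ = 266000/607800 = 0.4376, so e^(−t/τ) = 0.6456.
M(t) = 1.1792×10^7 − 2.492×10^6 × 0.6456 = 1.0183×10^7 mol.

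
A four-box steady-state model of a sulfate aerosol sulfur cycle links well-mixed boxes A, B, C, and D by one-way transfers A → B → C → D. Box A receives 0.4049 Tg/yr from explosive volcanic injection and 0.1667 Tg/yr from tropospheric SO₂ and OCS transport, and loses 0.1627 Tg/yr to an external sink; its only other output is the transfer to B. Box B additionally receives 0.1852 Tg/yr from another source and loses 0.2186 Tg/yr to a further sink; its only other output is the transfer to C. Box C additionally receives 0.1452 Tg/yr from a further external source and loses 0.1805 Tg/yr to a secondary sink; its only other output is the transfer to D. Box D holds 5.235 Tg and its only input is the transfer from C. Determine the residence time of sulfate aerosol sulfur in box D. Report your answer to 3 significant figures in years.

Box A: F(A→B) = (0.4049 + 0.1667) − 0.1627 = 0.40890 Tg/yr.
Box B: F(B→C) = (0.40890 + 0.1852) − 0.2186 = 0.37550 Tg/yr.
Box C: F(C→D) = (0.37550 + 0.1452) − 0.1805 = 0.34020 Tg/yr.
Box D throughput = its input = 0.34020 Tg/yr; τ = 5.235 / 0.34020 = 15.39 yr.

15.4 yr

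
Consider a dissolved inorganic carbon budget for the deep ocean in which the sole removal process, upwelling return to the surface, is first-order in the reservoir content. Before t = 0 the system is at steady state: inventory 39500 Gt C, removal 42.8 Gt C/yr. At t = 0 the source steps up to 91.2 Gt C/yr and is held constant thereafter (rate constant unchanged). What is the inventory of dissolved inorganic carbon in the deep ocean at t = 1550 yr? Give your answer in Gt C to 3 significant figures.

75800 Gt C

Residence time τ = M₀/F₀ = 922.9 yr. The eventual steady state is M_∞ = M₀·(F₁/F₀) = 39500 × 91.2/42.8 = 84168 Gt C.
The anomaly ΔM(t) = M(t) − M_∞ decays as ΔM₀·e^(−t/τ) with ΔM₀ = 39500 − 84168 = −44670 Gt C.
At t = 1550 yr, e^(−t/τ) = e^(−1.679) = 0.1865, so ΔM = −8329 Gt C and M = 84168 − 8329 = 75839 Gt C.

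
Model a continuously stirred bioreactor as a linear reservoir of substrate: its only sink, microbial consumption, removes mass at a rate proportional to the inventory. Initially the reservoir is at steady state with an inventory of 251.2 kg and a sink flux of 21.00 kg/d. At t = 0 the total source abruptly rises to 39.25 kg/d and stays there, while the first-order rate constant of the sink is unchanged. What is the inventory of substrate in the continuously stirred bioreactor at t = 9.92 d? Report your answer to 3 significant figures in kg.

τ = M₀/F₀ = 251.2/21.00 = 11.96 d; rate constant k = 1/τ.
New steady state M_∞ = F₁/k = F₁·τ = 39.25 × 11.96 = 469.50 kg.
M(t) = M_∞ + (M₀ − M_∞)·e^(−t/τ); t/τ = 9.92/11.96 = 0.8293, so e^(−t/τ) = 0.4364.
M(t) = 469.50 − 218.3 × 0.4364 = 374.25 kg.

374 kg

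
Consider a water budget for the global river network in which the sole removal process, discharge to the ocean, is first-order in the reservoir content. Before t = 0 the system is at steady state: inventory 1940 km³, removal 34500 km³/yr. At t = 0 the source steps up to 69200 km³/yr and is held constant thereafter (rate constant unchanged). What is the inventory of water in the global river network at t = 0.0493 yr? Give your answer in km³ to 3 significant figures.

The sink rate constant is k = F₀/M₀ = 34500/1940 = 17.78 yr⁻¹.
Solving dM/dt = F₁ − kM with M(0) = M₀ gives M(t) = F₁/k + (M₀ − F₁/k)·e^(−kt).
F₁/k = 69200/17.78 = 3891.2 km³; kt = 17.78 × 0.0493 = 0.8767, e^(−kt) = 0.4161.
M(0.0493) = 3891.2 + (1940 − 3891.2) × 0.4161 = 3891.2 − 812.0 = 3079.2 km³.

3080 km³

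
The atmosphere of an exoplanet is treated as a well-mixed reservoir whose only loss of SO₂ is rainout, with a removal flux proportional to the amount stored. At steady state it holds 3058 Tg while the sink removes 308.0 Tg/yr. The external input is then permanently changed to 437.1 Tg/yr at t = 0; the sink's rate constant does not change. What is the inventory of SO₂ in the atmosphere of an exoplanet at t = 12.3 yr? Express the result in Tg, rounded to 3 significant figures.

τ = M₀/F₀ = 3058/308.0 = 9.929 yr; rate constant k = 1/τ.
New steady state M_∞ = F₁/k = F₁·τ = 437.1 × 9.929 = 4339.8 Tg.
M(t) = M_∞ + (M₀ − M_∞)·e^(−t/τ); t/τ = 12.3/9.929 = 1.239, so e^(−t/τ) = 0.2897.
M(t) = 4339.8 − 1282 × 0.2897 = 3968.4 Tg.

3970 Tg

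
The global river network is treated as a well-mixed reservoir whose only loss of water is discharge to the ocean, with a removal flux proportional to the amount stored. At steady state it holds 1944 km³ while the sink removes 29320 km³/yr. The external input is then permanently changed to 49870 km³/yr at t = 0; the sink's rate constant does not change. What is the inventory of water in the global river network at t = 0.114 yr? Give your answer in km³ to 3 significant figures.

Residence time τ = M₀/F₀ = 0.06630 yr. The eventual steady state is M_∞ = M₀·(F₁/F₀) = 1944 × 49870/29320 = 3306.5 km³.
The anomaly ΔM(t) = M(t) − M_∞ decays as ΔM₀·e^(−t/τ) with ΔM₀ = 1944 − 3306.5 = −1363 km³.
At t = 0.114 yr, e^(−t/τ) = e^(−1.719) = 0.1792, so ΔM = −244.1 km³ and M = 3306.5 − 244.1 = 3062.4 km³.

3060 km³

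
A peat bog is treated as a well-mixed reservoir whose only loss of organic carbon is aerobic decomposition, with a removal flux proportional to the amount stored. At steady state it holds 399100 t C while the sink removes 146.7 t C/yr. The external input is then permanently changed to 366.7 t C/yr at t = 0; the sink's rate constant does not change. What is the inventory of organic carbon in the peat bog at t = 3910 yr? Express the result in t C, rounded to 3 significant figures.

The sink rate constant is k = F₀/M₀ = 146.7/399100 = 0.0003676 yr⁻¹.
Solving dM/dt = F₁ − kM with M(0) = M₀ gives M(t) = F₁/k + (M₀ − F₁/k)·e^(−kt).
F₁/k = 366.7/0.0003676 = 997610 t C; kt = 0.0003676 × 3910 = 1.437, e^(−kt) = 0.2376.
M(3910) = 997610 + (399100 − 997610) × 0.2376 = 997610 − 142200 = 855420 t C.

855000 t C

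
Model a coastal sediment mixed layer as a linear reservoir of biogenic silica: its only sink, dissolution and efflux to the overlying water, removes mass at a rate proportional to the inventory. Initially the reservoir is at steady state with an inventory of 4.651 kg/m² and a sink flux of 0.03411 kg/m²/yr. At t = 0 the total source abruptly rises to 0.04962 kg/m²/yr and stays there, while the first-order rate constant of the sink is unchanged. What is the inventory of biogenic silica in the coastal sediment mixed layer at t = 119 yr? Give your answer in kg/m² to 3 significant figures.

Residence time τ = M₀/F₀ = 136.4 yr. The eventual steady state is M_∞ = M₀·(F₁/F₀) = 4.651 × 0.04962/0.03411 = 6.7658 kg/m².
The anomaly ΔM(t) = M(t) − M_∞ decays as ΔM₀·e^(−t/τ) with ΔM₀ = 4.651 − 6.7658 = −2.115 kg/m².
At t = 119 yr, e^(−t/τ) = e^(−0.8727) = 0.4178, so ΔM = −0.8836 kg/m² and M = 6.7658 − 0.8836 = 5.8822 kg/m².

5.88 kg/m²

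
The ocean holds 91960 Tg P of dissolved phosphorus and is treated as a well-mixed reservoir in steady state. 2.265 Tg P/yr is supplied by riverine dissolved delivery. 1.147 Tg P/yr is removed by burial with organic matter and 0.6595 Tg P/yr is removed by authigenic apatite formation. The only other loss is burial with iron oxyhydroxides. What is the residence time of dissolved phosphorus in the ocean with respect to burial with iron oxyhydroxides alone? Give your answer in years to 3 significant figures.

At steady state ΣF_in = ΣF_out.
ΣF_in = 2.2650 Tg P/yr.
Burial with iron oxyhydroxides flux = ΣF_in − (1.147 + 0.6595) = 2.2650 − 1.806 = 0.4585 Tg P/yr.
τ = M / F = 91960 / 0.4585 = 200600 yr.

201000 yr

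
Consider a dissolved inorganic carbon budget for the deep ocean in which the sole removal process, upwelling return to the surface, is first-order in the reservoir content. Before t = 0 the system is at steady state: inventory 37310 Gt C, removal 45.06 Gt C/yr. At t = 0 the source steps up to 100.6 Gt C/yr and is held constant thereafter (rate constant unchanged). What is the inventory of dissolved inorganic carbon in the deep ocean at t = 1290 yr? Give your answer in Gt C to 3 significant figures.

Residence time τ = M₀/F₀ = 828.0 yr. The eventual steady state is M_∞ = M₀·(F₁/F₀) = 37310 × 100.6/45.06 = 83298 Gt C.
The anomaly ΔM(t) = M(t) − M_∞ decays as ΔM₀·e^(−t/τ) with ΔM₀ = 37310 − 83298 = −45990 Gt C.
At t = 1290 yr, e^(−t/τ) = e^(−1.558) = 0.2106, so ΔM = −9683 Gt C and M = 83298 − 9683 = 73614 Gt C.

73600 Gt C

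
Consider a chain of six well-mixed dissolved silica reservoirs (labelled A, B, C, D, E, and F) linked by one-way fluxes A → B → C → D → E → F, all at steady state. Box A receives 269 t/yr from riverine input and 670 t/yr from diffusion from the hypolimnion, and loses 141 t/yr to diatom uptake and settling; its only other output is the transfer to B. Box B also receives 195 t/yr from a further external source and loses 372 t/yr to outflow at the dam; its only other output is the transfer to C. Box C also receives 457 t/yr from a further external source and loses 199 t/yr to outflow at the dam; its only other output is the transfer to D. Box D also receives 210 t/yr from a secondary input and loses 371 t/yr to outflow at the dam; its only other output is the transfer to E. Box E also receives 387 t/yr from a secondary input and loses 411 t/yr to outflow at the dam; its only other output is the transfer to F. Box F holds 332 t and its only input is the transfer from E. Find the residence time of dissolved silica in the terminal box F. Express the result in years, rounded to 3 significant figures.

0.478 yr

Box A: F(A→B) = (269 + 670) − 141 = 798.00 t/yr.
Box B: F(B→C) = (798.00 + 195) − 372 = 621.00 t/yr.
Box C: F(C→D) = (621.00 + 457) − 199 = 879.00 t/yr.
Box D: F(D→E) = (879.00 + 210) − 371 = 718.00 t/yr.
Box E: F(E→F) = (718.00 + 387) − 411 = 694.00 t/yr.
Box F throughput = its input = 694.00 t/yr; τ = 332 / 694.00 = 0.4784 yr.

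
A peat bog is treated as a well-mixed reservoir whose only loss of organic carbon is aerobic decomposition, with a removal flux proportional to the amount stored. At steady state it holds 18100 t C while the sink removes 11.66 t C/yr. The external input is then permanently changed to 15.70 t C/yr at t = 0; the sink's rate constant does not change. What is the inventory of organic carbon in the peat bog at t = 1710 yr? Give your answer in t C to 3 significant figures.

22300 t C

The sink rate constant is k = F₀/M₀ = 11.66/18100 = 0.0006442 yr⁻¹.
Solving dM/dt = F₁ − kM with M(0) = M₀ gives M(t) = F₁/k + (M₀ − F₁/k)·e^(−kt).
F₁/k = 15.70/0.0006442 = 24371 t C; kt = 0.0006442 × 1710 = 1.102, e^(−kt) = 0.3323.
M(1710) = 24371 + (18100 − 24371) × 0.3323 = 24371 − 2084 = 22287 t C.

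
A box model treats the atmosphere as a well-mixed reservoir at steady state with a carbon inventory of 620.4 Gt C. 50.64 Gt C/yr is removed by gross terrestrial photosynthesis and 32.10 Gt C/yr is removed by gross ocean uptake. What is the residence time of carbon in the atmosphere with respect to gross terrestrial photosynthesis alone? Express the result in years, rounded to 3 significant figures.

12.3 yr

Residence time with respect to a single sink: τ = M / F_sink.
τ = 620.4 / 50.64 = 12.25 yr.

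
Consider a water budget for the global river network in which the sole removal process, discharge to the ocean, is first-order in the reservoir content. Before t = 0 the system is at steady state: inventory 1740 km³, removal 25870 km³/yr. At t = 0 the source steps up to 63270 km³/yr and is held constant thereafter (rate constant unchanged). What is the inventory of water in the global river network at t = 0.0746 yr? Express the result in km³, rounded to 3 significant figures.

Residence time τ = M₀/F₀ = 0.06726 yr. The eventual steady state is M_∞ = M₀·(F₁/F₀) = 1740 × 63270/25870 = 4255.5 km³.
The anomaly ΔM(t) = M(t) − M_∞ decays as ΔM₀·e^(−t/τ) with ΔM₀ = 1740 − 4255.5 = −2516 km³.
At t = 0.0746 yr, e^(−t/τ) = e^(−1.109) = 0.3298, so ΔM = −829.7 km³ and M = 4255.5 − 829.7 = 3425.8 km³.

3430 km³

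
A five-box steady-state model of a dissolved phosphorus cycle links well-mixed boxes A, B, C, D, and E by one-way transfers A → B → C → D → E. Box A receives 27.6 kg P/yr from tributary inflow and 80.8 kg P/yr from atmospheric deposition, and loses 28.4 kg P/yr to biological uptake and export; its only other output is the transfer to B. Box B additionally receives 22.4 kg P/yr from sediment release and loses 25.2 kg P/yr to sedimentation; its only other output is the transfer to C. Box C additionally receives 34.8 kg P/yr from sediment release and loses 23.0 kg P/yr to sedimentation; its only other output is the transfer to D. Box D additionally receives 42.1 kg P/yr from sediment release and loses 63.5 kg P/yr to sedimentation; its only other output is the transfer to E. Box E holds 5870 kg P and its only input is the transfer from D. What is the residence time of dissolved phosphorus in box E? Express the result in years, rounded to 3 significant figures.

Box A: F(A→B) = (27.6 + 80.8) − 28.4 = 80.000 kg P/yr.
Box B: F(B→C) = (80.000 + 22.4) − 25.2 = 77.200 kg P/yr.
Box C: F(C→D) = (77.200 + 34.8) − 23.0 = 89.000 kg P/yr.
Box D: F(D→E) = (89.000 + 42.1) − 63.5 = 67.600 kg P/yr.
Box E throughput = its input = 67.600 kg P/yr; τ = 5870 / 67.600 = 86.83 yr.

86.8 yr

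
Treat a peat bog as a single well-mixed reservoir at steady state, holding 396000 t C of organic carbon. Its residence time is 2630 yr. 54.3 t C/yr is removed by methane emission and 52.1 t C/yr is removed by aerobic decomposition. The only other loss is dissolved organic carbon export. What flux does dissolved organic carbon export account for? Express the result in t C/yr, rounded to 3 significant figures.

44.2 t C/yr

Total removal F = M/τ = 396000 / 2630 = 150.6 t C/yr.
Dissolved organic carbon export = F − (54.3 + 52.1) = 150.6 − 106.4 = 44.17 t C/yr.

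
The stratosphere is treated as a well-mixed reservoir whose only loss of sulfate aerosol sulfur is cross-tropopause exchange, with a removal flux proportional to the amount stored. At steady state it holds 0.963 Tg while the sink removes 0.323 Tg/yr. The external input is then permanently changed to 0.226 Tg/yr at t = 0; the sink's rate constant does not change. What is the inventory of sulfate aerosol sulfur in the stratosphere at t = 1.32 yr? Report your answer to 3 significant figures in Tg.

τ = M₀/F₀ = 0.963/0.323 = 2.981 yr; rate constant k = 1/τ.
New steady state M_∞ = F₁/k = F₁·τ = 0.226 × 2.981 = 0.67380 Tg.
M(t) = M_∞ + (M₀ − M_∞)·e^(−t/τ); t/τ = 1.32/2.981 = 0.4427, so e^(−t/τ) = 0.6423.
M(t) = 0.67380 + 0.2892 × 0.6423 = 0.85955 Tg.

0.860 Tg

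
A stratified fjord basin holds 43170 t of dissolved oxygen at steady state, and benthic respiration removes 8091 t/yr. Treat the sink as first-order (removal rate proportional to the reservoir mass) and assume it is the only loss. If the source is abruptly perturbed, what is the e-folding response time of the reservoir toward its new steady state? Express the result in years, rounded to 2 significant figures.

For a linear reservoir the response time equals the residence time τ = M/F.
τ = 43170 / 8091 = 5.336 yr.

5.3 yr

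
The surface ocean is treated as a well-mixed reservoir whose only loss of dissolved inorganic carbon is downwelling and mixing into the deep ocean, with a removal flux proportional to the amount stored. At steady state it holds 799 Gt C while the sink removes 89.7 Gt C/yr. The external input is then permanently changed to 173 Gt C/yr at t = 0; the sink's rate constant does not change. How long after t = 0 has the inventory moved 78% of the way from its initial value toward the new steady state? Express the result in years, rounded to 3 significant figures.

13.5 yr

τ = M₀/F₀ = 799/89.7 = 8.907 yr.
The remaining gap fraction is e^(−t/τ); 78% covered ⇒ e^(−t/τ) = 0.220.
t = −τ ln(0.220) = 8.907 × 1.514 = 13.49 yr.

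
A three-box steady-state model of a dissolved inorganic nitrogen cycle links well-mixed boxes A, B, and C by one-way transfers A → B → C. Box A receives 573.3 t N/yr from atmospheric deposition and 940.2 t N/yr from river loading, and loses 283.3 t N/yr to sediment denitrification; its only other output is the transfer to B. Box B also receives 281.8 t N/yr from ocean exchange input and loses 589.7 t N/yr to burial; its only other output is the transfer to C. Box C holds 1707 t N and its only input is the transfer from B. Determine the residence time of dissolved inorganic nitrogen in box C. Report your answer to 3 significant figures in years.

Box A: F(A→B) = (573.3 + 940.2) − 283.3 = 1230.2 t N/yr.
Box B: F(B→C) = (1230.2 + 281.8) − 589.7 = 922.30 t N/yr.
Box C throughput = its input = 922.30 t N/yr; τ = 1707 / 922.30 = 1.851 yr.

1.85 yr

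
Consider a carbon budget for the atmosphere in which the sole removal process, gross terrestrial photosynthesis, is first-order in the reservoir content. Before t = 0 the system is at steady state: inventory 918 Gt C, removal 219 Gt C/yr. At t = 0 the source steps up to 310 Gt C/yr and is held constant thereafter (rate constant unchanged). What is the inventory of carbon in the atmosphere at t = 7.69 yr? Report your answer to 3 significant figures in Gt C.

1240 Gt C

Residence time τ = M₀/F₀ = 4.192 yr. The eventual steady state is M_∞ = M₀·(F₁/F₀) = 918 × 310/219 = 1299.5 Gt C.
The anomaly ΔM(t) = M(t) − M_∞ decays as ΔM₀·e^(−t/τ) with ΔM₀ = 918 − 1299.5 = −381.5 Gt C.
At t = 7.69 yr, e^(−t/τ) = e^(−1.835) = 0.1597, so ΔM = −60.91 Gt C and M = 1299.5 − 60.91 = 1238.5 Gt C.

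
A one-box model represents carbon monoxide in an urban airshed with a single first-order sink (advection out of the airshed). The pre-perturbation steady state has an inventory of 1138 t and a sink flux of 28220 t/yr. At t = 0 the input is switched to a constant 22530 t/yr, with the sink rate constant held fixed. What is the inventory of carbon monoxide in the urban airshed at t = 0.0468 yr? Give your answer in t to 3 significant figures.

Residence time τ = M₀/F₀ = 0.04033 yr. The eventual steady state is M_∞ = M₀·(F₁/F₀) = 1138 × 22530/28220 = 908.55 t.
The anomaly ΔM(t) = M(t) − M_∞ decays as ΔM₀·e^(−t/τ) with ΔM₀ = 1138 − 908.55 = 229.5 t.
At t = 0.0468 yr, e^(−t/τ) = e^(−1.161) = 0.3133, so ΔM = 71.89 t and M = 908.55 + 71.89 = 980.44 t.

980 t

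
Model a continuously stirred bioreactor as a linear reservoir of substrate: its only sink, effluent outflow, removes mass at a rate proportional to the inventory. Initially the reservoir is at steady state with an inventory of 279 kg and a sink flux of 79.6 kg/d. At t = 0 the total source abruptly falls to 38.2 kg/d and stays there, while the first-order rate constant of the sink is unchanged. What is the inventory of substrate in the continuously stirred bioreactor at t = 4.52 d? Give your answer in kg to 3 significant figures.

The sink rate constant is k = F₀/M₀ = 79.6/279 = 0.2853 d⁻¹.
Solving dM/dt = F₁ − kM with M(0) = M₀ gives M(t) = F₁/k + (M₀ − F₁/k)·e^(−kt).
F₁/k = 38.2/0.2853 = 133.89 kg; kt = 0.2853 × 4.52 = 1.290, e^(−kt) = 0.2754.
M(4.52) = 133.89 + (279 − 133.89) × 0.2754 = 133.89 + 39.96 = 173.85 kg.

174 kg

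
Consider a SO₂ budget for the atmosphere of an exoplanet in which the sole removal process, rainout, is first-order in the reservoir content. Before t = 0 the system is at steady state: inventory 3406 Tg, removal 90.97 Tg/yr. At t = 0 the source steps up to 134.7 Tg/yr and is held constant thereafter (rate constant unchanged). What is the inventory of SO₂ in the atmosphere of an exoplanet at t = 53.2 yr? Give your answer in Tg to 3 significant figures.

4650 Tg

τ = M₀/F₀ = 3406/90.97 = 37.44 yr; rate constant k = 1/τ.
New steady state M_∞ = F₁/k = F₁·τ = 134.7 × 37.44 = 5043.3 Tg.
M(t) = M_∞ + (M₀ − M_∞)·e^(−t/τ); t/τ = 53.2/37.44 = 1.421, so e^(−t/τ) = 0.2415.
M(t) = 5043.3 − 1637 × 0.2415 = 4647.9 Tg.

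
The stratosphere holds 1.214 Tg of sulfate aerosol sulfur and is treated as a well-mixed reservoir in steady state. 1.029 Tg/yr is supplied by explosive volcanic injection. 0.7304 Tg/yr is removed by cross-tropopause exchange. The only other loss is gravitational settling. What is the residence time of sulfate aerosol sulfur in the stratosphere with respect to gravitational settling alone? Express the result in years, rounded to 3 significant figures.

4.07 yr

At steady state ΣF_in = ΣF_out.
ΣF_in = 1.0290 Tg/yr.
Gravitational settling flux = ΣF_in − (0.7304) = 1.0290 − 0.7304 = 0.2986 Tg/yr.
τ = M / F = 1.214 / 0.2986 = 4.066 yr.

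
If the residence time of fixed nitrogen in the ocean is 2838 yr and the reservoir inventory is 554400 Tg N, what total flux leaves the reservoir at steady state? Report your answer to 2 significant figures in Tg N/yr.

F = M / τ = 554400 / 2838 = 195.3 Tg N/yr.

200 Tg N/yr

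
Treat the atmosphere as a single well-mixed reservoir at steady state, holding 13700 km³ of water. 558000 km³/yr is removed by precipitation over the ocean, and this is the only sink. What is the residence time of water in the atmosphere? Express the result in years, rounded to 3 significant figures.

τ = M / F = 13700 / 558000 = 0.02455 yr.

0.0246 yr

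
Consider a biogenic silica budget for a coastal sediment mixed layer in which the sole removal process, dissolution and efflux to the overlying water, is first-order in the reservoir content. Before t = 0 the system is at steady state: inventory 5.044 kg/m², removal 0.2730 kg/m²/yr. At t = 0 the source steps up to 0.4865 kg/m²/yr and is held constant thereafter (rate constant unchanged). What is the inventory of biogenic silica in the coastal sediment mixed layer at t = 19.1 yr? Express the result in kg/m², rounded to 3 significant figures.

7.59 kg/m²

τ = M₀/F₀ = 5.044/0.2730 = 18.48 yr; rate constant k = 1/τ.
New steady state M_∞ = F₁/k = F₁·τ = 0.4865 × 18.48 = 8.9887 kg/m².
M(t) = M_∞ + (M₀ − M_∞)·e^(−t/τ); t/τ = 19.1/18.48 = 1.034, so e^(−t/τ) = 0.3557.
M(t) = 8.9887 − 3.945 × 0.3557 = 7.5857 kg/m².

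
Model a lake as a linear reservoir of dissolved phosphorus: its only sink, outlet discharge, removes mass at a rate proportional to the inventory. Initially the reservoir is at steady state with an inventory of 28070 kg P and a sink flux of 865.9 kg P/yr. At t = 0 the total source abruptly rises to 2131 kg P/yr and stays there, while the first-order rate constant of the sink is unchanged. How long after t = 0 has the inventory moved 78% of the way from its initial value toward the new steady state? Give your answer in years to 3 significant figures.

τ = M₀/F₀ = 28070/865.9 = 32.42 yr.
The remaining gap fraction is e^(−t/τ); 78% covered ⇒ e^(−t/τ) = 0.220.
t = −τ ln(0.220) = 32.42 × 1.514 = 49.08 yr.

49.1 yr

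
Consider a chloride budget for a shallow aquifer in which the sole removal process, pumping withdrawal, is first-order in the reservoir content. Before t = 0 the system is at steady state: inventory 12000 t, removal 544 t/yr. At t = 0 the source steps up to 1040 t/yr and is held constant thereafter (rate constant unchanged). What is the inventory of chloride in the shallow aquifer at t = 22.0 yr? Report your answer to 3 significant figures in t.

τ = M₀/F₀ = 12000/544 = 22.06 yr; rate constant k = 1/τ.
New steady state M_∞ = F₁/k = F₁·τ = 1040 × 22.06 = 22941 t.
M(t) = M_∞ + (M₀ − M_∞)·e^(−t/τ); t/τ = 22.0/22.06 = 0.9973, so e^(−t/τ) = 0.3689.
M(t) = 22941 − 10940 × 0.3689 = 18905 t.

18900 t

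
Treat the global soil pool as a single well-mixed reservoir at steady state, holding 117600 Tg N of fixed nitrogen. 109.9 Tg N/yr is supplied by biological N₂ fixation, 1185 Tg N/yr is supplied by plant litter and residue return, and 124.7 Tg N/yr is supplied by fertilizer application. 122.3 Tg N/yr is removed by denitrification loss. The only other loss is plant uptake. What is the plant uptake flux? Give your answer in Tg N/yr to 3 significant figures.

At steady state ΣF_in = ΣF_out.
ΣF_in = 109.9 + 1185 + 124.7 = 1419.6 Tg N/yr.
Plant uptake flux = ΣF_in − (122.3) = 1419.6 − 122.3 = 1297 Tg N/yr.

1300 Tg N/yr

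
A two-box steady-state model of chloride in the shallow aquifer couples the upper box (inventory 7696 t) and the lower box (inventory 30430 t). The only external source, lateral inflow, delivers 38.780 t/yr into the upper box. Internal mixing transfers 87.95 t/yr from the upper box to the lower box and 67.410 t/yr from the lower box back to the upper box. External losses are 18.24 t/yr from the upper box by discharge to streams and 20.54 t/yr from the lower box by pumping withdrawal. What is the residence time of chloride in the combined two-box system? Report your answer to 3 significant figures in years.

983 yr

For the system as a whole, the A↔B exchange is internal and contributes nothing to the throughput; only the external sinks remove mass.
M_total = 7696 + 30430 = 38126 t.
ΣF_external_out = 18.24 + 20.54 = 38.780 t/yr.
τ = M_total / ΣF_ext = 38126 / 38.780 = 983.1 yr.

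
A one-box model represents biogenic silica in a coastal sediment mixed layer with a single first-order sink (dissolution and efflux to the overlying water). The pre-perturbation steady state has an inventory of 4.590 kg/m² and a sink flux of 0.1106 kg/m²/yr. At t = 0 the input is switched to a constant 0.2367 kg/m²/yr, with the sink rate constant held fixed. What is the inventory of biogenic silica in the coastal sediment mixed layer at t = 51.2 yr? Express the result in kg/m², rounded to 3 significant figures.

The sink rate constant is k = F₀/M₀ = 0.1106/4.590 = 0.02410 yr⁻¹.
Solving dM/dt = F₁ − kM with M(0) = M₀ gives M(t) = F₁/k + (M₀ − F₁/k)·e^(−kt).
F₁/k = 0.2367/0.02410 = 9.8233 kg/m²; kt = 0.02410 × 51.2 = 1.234, e^(−kt) = 0.2912.
M(51.2) = 9.8233 + (4.590 − 9.8233) × 0.2912 = 9.8233 − 1.524 = 8.2993 kg/m².

8.30 kg/m²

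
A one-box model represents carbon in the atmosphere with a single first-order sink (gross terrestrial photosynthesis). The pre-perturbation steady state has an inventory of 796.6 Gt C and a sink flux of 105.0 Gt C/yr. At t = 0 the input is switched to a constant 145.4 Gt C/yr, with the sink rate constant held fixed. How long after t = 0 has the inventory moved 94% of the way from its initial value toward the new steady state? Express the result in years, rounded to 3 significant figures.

21.3 yr

τ = M₀/F₀ = 796.6/105.0 = 7.587 yr.
The remaining gap fraction is e^(−t/τ); 94% covered ⇒ e^(−t/τ) = 0.0600.
t = −τ ln(0.0600) = 7.587 × 2.813 = 21.34 yr.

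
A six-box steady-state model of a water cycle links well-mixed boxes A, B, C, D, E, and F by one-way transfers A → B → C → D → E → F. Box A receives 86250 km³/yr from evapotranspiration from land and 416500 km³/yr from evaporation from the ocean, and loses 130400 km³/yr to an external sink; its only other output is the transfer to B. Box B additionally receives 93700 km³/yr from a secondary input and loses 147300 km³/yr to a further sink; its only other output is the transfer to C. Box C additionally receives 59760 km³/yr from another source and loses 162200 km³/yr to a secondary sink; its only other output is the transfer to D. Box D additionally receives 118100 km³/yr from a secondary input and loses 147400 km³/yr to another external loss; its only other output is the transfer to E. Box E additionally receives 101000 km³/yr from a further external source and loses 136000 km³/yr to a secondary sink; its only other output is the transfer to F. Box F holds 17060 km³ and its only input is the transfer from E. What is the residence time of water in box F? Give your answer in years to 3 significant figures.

0.112 yr

Box A: F(A→B) = (86250 + 416500) − 130400 = 372350 km³/yr.
Box B: F(B→C) = (372350 + 93700) − 147300 = 318750 km³/yr.
Box C: F(C→D) = (318750 + 59760) − 162200 = 216310 km³/yr.
Box D: F(D→E) = (216310 + 118100) − 147400 = 187010 km³/yr.
Box E: F(E→F) = (187010 + 101000) − 136000 = 152010 km³/yr.
Box F throughput = its input = 152010 km³/yr; τ = 17060 / 152010 = 0.1122 yr.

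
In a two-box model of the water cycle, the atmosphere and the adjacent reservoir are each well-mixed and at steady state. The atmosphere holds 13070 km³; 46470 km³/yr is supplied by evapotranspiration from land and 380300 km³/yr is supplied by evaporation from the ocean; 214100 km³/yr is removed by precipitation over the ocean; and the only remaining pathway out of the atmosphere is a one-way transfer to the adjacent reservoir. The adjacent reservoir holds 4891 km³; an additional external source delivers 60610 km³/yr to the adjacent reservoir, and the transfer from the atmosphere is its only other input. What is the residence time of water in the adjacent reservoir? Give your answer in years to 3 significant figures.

Balance the atmosphere: ΣF_in = 46470 + 380300 = 426770 km³/yr.
Transfer to the adjacent reservoir = ΣF_in − (214100) = 212670 km³/yr.
Total input to the adjacent reservoir = 212670 + 60610 = 273280 km³/yr; at steady state this equals its total output.
τ = M / F = 4891 / 273280 = 0.01790 yr.

0.0179 yr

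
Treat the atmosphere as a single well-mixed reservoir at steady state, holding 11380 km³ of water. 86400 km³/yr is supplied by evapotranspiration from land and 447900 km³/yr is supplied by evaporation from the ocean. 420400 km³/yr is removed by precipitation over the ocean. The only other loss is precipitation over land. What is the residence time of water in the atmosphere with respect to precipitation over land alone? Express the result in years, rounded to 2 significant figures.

0.10 yr

At steady state ΣF_in = ΣF_out.
ΣF_in = 86400 + 447900 = 534300 km³/yr.
Precipitation over land flux = ΣF_in − (420400) = 534300 − 420400 = 113900 km³/yr.
τ = M / F = 11380 / 113900 = 0.09991 yr.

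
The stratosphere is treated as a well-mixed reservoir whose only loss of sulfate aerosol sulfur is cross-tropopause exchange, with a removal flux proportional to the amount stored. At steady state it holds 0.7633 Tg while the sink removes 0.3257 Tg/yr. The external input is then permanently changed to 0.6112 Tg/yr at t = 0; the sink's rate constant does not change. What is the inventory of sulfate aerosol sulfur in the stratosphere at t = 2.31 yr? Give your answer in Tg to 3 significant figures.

1.18 Tg

τ = M₀/F₀ = 0.7633/0.3257 = 2.344 yr; rate constant k = 1/τ.
New steady state M_∞ = F₁/k = F₁·τ = 0.6112 × 2.344 = 1.4324 Tg.
M(t) = M_∞ + (M₀ − M_∞)·e^(−t/τ); t/τ = 2.31/2.344 = 0.9857, so e^(−t/τ) = 0.3732.
M(t) = 1.4324 − 0.6691 × 0.3732 = 1.1827 Tg.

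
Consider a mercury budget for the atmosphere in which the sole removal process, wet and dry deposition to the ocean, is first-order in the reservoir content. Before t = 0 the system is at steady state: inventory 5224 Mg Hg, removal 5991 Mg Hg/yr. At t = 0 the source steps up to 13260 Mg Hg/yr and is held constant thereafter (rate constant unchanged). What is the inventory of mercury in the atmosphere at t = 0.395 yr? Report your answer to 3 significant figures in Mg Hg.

7530 Mg Hg

τ = M₀/F₀ = 5224/5991 = 0.8720 yr; rate constant k = 1/τ.
New steady state M_∞ = F₁/k = F₁·τ = 13260 × 0.8720 = 11562 Mg Hg.
M(t) = M_∞ + (M₀ − M_∞)·e^(−t/τ); t/τ = 0.395/0.8720 = 0.4530, so e^(−t/τ) = 0.6357.
M(t) = 11562 − 6338 × 0.6357 = 7532.9 Mg Hg.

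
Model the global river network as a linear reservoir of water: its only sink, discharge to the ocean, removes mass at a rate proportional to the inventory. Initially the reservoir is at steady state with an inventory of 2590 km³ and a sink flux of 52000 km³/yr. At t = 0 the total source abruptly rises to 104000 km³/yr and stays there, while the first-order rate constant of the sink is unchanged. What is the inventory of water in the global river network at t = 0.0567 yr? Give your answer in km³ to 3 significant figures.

4350 km³

τ = M₀/F₀ = 2590/52000 = 0.04981 yr; rate constant k = 1/τ.
New steady state M_∞ = F₁/k = F₁·τ = 104000 × 0.04981 = 5180.0 km³.
M(t) = M_∞ + (M₀ − M_∞)·e^(−t/τ); t/τ = 0.0567/0.04981 = 1.138, so e^(−t/τ) = 0.3203.
M(t) = 5180.0 − 2590 × 0.3203 = 4350.3 km³.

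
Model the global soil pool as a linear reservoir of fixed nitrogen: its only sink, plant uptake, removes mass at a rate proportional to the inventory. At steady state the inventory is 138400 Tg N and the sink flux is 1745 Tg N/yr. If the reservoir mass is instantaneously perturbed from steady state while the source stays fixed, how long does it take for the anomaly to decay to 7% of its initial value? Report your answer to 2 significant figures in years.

For a linear reservoir the anomaly decays as exp(−t/τ) with τ = M/F = 138400/1745 = 79.31 yr.
exp(−t/τ) = 0.07 ⇒ t = −τ ln(0.07) = 79.31 × 2.659 = 210.9 yr.

210 yr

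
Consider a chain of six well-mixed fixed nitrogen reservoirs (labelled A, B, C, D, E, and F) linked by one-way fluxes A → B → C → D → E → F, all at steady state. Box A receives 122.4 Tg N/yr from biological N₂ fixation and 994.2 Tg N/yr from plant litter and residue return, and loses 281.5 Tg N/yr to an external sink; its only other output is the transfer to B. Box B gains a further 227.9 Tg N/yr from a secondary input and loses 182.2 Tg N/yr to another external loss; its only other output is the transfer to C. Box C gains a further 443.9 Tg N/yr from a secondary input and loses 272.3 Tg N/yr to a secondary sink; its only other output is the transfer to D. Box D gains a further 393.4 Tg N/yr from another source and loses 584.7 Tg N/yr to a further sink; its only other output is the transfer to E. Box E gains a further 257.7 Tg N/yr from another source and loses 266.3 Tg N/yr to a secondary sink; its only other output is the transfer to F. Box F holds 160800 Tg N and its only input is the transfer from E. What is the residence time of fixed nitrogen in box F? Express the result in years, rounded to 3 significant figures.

189 yr

Box A: F(A→B) = (122.4 + 994.2) − 281.5 = 835.10 Tg N/yr.
Box B: F(B→C) = (835.10 + 227.9) − 182.2 = 880.80 Tg N/yr.
Box C: F(C→D) = (880.80 + 443.9) − 272.3 = 1052.4 Tg N/yr.
Box D: F(D→E) = (1052.4 + 393.4) − 584.7 = 861.10 Tg N/yr.
Box E: F(E→F) = (861.10 + 257.7) − 266.3 = 852.50 Tg N/yr.
Box F throughput = its input = 852.50 Tg N/yr; τ = 160800 / 852.50 = 188.6 yr.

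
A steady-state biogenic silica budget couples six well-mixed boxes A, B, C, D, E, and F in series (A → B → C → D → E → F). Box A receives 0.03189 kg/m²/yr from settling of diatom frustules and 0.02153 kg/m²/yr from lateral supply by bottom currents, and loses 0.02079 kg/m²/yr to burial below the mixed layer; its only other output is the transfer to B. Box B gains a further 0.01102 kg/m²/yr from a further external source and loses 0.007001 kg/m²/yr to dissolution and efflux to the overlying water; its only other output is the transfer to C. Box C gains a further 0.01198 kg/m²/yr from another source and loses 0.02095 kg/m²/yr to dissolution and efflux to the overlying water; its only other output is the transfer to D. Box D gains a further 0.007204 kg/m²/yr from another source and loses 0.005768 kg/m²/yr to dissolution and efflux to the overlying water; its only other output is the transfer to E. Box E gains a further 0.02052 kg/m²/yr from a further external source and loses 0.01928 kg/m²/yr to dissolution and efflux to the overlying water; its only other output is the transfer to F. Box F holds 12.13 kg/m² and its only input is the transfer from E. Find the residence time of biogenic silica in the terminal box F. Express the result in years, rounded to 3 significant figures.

400 yr

Box A: F(A→B) = (0.03189 + 0.02153) − 0.02079 = 0.032630 kg/m²/yr.
Box B: F(B→C) = (0.032630 + 0.01102) − 0.007001 = 0.036649 kg/m²/yr.
Box C: F(C→D) = (0.036649 + 0.01198) − 0.02095 = 0.027679 kg/m²/yr.
Box D: F(D→E) = (0.027679 + 0.007204) − 0.005768 = 0.029115 kg/m²/yr.
Box E: F(E→F) = (0.029115 + 0.02052) − 0.01928 = 0.030355 kg/m²/yr.
Box F throughput = its input = 0.030355 kg/m²/yr; τ = 12.13 / 0.030355 = 399.6 yr.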